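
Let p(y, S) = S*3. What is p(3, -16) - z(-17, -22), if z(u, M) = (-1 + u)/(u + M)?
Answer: -630/13 ≈ -48.462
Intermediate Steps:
z(u, M) = (-1 + u)/(M + u)
p(y, S) = 3*S
p(3, -16) - z(-17, -22) = 3*(-16) - (-1 - 17)/(-22 - 17) = -48 - (-18)/(-39) = -48 - (-1)*(-18)/39 = -48 - 1*6/13 = -48 - 6/13 = -630/13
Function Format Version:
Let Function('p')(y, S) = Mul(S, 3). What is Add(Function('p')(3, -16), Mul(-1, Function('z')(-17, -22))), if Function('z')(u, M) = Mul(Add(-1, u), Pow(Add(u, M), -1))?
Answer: Rational(-630, 13) ≈ -48.462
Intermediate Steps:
Function('z')(u, M) = Mul(Pow(Add(M, u), -1), Add(-1, u)) (Function('z')(u, M) = Mul(Add(-1, u), Pow(Add(M, u), -1)) = Mul(Pow(Add(M, u), -1), Add(-1, u)))
Function('p')(y, S) = Mul(3, S)
Add(Function('p')(3, -16), Mul(-1, Function('z')(-17, -22))) = Add(Mul(3, -16), Mul(-1, Mul(Pow(Add(-22, -17), -1), Add(-1, -17)))) = Add(-48, Mul(-1, Mul(Pow(-39, -1), -18))) = Add(-48, Mul(-1, Mul(Rational(-1, 39), -18))) = Add(-48, Mul(-1, Rational(6, 13))) = Add(-48, Rational(-6, 13)) = Rational(-630, 13)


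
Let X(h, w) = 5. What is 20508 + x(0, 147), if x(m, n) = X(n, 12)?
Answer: 20513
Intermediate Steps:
x(m, n) = 5
20508 + x(0, 147) = 20508 + 5 = 20513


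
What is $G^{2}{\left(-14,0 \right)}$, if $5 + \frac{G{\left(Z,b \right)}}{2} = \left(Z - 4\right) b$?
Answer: $100$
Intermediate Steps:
$G{\left(Z,b \right)} = -10 + 2 b \left(-4 + Z\right)$ ($G{\left(Z,b \right)} = -10 + 2 \left(Z - 4\right) b = -10 + 2 \left(-4 + Z\right) b = -10 + 2 b \left(-4 + Z\right)$)
$G^{2}{\left(-14,0 \right)} = \left(-10 - 0 + 2 \left(-14\right) 0\right)^{2} = \left(-10 + 0 + 0\right)^{2} = \left(-10\right)^{2} = 100$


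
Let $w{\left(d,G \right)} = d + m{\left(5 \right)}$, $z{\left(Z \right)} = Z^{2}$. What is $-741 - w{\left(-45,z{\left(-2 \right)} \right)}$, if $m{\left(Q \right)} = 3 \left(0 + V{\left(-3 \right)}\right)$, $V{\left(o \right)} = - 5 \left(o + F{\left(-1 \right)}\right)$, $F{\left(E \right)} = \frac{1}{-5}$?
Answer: $-744$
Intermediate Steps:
$F{\left(E \right)} = - \frac{1}{5}$
$V{\left(o \right)} = 1 - 5 o$ ($V{\left(o \right)} = - 5 \left(o - \frac{1}{5}\right) = - 5 \left(- \frac{1}{5} + o\right) = 1 - 5 o$)
$m{\left(Q \right)} = 48$ ($m{\left(Q \right)} = 3 \left(0 + \left(1 - -15\right)\right) = 3 \left(0 + \left(1 + 15\right)\right) = 3 \left(0 + 16\right) = 3 \cdot 16 = 48$)
$w{\left(d,G \right)} = 48 + d$ ($w{\left(d,G \right)} = d + 48 = 48 + d$)
$-741 - w{\left(-45,z{\left(-2 \right)} \right)} = -741 - \left(48 - 45\right) = -741 - 3 = -744$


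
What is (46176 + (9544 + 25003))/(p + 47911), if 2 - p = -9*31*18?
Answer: 80723/52935 ≈ 1.5249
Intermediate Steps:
p = 5024 (p = 2 - (-9*31)*18 = 2 - (-279)*18 = 2 - 1*(-5022) = 2 + 5022 = 5024)
(46176 + (9544 + 25003))/(p + 47911) = (46176 + (9544 + 25003))/(5024 + 47911) = (46176 + 34547)/52935 = 80723*(1/52935) = 80723/52935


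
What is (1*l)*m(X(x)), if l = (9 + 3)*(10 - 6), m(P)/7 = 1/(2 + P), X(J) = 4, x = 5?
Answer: 56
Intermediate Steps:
m(P) = 7/(2 + P)
l = 48 (l = 12*4 = 48)
(1*l)*m(X(x)) = (1*48)*(7/(2 + 4)) = 48*(7/6) = 56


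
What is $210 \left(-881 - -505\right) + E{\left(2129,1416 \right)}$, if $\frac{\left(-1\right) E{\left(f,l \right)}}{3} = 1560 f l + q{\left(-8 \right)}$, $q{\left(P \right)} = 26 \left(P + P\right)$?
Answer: $-14108705232$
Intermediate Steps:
$q{\left(P \right)} = 52 P$ ($q{\left(P \right)} = 26 \cdot 2 P = 52 P$)
$E{\left(f,l \right)} = 1248 - 4680 f l$ ($E{\left(f,l \right)} = - 3 \left(1560 f l + 52 \left(-8\right)\right) = - 3 \left(1560 f l - 416\right) = - 3 \left(-416 + 1560 f l\right) = 1248 - 4680 f l$)
$210 \left(-881 - -505\right) + E{\left(2129,1416 \right)} = 210 \left(-881 - -505\right) + \left(1248 - 9963720 \cdot 1416\right) = 210 \left(-881 + \left(-53 + 558\right)\right) + \left(1248 - 14108627520\right) = 210 \left(-881 + 505\right) - 14108626272 = 210 \left(-376\right) - 14108626272 = -78960 - 14108626272 = -14108705232$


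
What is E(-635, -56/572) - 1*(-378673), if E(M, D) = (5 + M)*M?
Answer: 778723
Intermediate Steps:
E(M, D) = M*(5 + M)
E(-635, -56/572) - 1*(-378673) = -635*(5 - 635) - 1*(-378673) = -635*(-630) + 378673 = 400050 + 378673 = 778723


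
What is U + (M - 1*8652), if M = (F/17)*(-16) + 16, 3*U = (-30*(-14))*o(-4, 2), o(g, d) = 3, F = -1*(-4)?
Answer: -139736/17 ≈ -8219.8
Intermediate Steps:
F = 4
U = 420 (U = (-30*(-14)*3)/3 = (420*3)/3 = (⅓)*1260 = 420)
M = 208/17 (M = (4/17)*(-16) + 16 = -64/17 + 16 = 208/17 ≈ 12.235)
U + (M - 1*8652) = 420 + (208/17 - 1*8652) = 420 + (208/17 - 8652) = 420 - 146876/17 = -139736/17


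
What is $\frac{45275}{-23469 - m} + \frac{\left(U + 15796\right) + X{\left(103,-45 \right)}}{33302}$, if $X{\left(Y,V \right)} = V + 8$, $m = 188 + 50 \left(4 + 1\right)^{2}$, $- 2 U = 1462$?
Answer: $- \frac{566722827}{414726457} \approx -1.3665$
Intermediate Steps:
$U = -731$ ($U = \left(- \frac{1}{2}\right) 1462 = -731$)
$m = 1438$ ($m = 188 + 50 \cdot 5^{2} = 188 + 50 \cdot 25 = 188 + 1250 = 1438$)
$X{\left(Y,V \right)} = 8 + V$
$\frac{45275}{-23469 - m} + \frac{\left(U + 15796\right) + X{\left(103,-45 \right)}}{33302} = \frac{45275}{-23469 - 1438} + \frac{\left(-731 + 15796\right) + \left(8 - 45\right)}{33302} = \frac{45275}{-23469 - 1438} + \left(15065 - 37\right) \frac{1}{33302} = \frac{45275}{-24907} + 15028 \cdot \frac{1}{33302} = 45275 \left(- \frac{1}{24907}\right) + \frac{7514}{16651} = - \frac{45275}{24907} + \frac{7514}{16651} = - \frac{566722827}{414726457}$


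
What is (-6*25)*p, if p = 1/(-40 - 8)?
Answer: 25/8 ≈ 3.1250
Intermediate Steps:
p = -1/48 (p = 1/(-48) = -1/48 ≈ -0.020833)
(-6*25)*p = -6*25*(-1/48) = -150*(-1/48) = 25/8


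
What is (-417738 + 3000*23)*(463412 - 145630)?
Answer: -110822659116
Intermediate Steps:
(-417738 + 3000*23)*(463412 - 145630) = (-417738 + 69000)*317782 = -348738*317782 = -110822659116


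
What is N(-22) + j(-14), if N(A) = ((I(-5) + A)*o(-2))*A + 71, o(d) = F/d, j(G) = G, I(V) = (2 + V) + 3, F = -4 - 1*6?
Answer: 2477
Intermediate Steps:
F = -10 (F = -4 - 6 = -10)
I(V) = 5 + V
o(d) = -10/d
N(A) = 71 + 5*A² (N(A) = (((5 - 5) + A)*(-10/(-2)))*A + 71 = ((0 + A)*(-10*(-½)))*A + 71 = (A*5)*A + 71 = (5*A)*A + 71 = 5*A² + 71 = 71 + 5*A²)
N(-22) + j(-14) = (71 + 5*(-22)²) - 14 = (71 + 5*484) - 14 = (71 + 2420) - 14 = 2491 - 14 = 2477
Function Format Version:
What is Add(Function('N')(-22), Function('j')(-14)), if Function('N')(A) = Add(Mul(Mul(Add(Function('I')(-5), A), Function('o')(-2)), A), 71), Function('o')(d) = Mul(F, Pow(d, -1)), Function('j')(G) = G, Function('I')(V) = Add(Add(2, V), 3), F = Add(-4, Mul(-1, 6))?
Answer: 2477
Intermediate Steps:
F = -10 (F = Add(-4, -6) = -10)
Function('I')(V) = Add(5, V)
Function('o')(d) = Mul(-10, Pow(d, -1))
Function('N')(A) = Add(71, Mul(5, Pow(A, 2))) (Function('N')(A) = Add(Mul(Mul(Add(Add(5, -5), A), Mul(-10, Pow(-2, -1))), A), 71) = Add(Mul(Mul(Add(0, A), Mul(-10, Rational(-1, 2))), A), 71) = Add(Mul(Mul(A, 5), A), 71) = Add(Mul(Mul(5, A), A), 71) = Add(Mul(5, Pow(A, 2)), 71) = Add(71, Mul(5, Pow(A, 2))))
Add(Function('N')(-22), Function('j')(-14)) = Add(Add(71, Mul(5, Pow(-22, 2))), -14) = Add(Add(71, Mul(5, 484)), -14) = Add(Add(71, 2420), -14) = Add(2491, -14) = 2477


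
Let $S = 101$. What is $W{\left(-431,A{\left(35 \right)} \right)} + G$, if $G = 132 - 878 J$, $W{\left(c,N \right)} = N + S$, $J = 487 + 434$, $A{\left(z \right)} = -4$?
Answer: $-808409$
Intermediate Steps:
$J = 921$
$W{\left(c,N \right)} = 101 + N$ ($W{\left(c,N \right)} = N + 101 = 101 + N$)
$G = -808506$ ($G = 132 - 808638 = -808506$)
$W{\left(-431,A{\left(35 \right)} \right)} + G = \left(101 - 4\right) - 808506 = 97 - 808506 = -808409$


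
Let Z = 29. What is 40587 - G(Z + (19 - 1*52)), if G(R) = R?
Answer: 40591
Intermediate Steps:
40587 - G(Z + (19 - 1*52)) = 40587 - (29 + (19 - 1*52)) = 40587 - (29 + (19 - 52)) = 40587 - (29 - 33) = 40587 - 1*(-4) = 40587 + 4 = 40591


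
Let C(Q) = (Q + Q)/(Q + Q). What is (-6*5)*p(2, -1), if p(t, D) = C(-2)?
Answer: -30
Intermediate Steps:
C(Q) = 1 (C(Q) = (2*Q)/((2*Q)) = (2*Q)*(1/(2*Q)) = 1)
p(t, D) = 1
(-6*5)*p(2, -1) = -6*5*1 = -30*1 = -30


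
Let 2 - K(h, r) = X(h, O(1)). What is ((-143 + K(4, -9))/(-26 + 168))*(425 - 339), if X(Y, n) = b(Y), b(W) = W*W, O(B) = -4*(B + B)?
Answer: -6751/71 ≈ -95.084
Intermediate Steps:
O(B) = -8*B
b(W) = W²
X(Y, n) = Y²
K(h, r) = 2 - h²
((-143 + K(4, -9))/(-26 + 168))*(425 - 339) = ((-143 + (2 - 1*4²))/(-26 + 168))*(425 - 339) = ((-143 + (2 - 1*16))/142)*86 = ((-143 + (2 - 16))*(1/142))*86 = ((-143 - 14)*(1/142))*86 = -157*1/142*86 = -157/142*86 = -6751/71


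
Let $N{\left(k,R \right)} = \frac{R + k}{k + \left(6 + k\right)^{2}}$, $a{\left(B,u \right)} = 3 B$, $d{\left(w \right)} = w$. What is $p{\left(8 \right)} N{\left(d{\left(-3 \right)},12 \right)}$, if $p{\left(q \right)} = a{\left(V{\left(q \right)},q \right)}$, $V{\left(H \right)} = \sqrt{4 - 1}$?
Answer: $\frac{9 \sqrt{3}}{2} \approx 7.7942$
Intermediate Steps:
$V{\left(H \right)} = \sqrt{3}$
$N{\left(k,R \right)} = \frac{R + k}{k + \left(6 + k\right)^{2}}$
$p{\left(q \right)} = 3 \sqrt{3}$
$p{\left(8 \right)} N{\left(d{\left(-3 \right)},12 \right)} = 3 \sqrt{3} \frac{12 - 3}{-3 + \left(6 - 3\right)^{2}} = 3 \sqrt{3} \frac{1}{-3 + 3^{2}} \cdot 9 = 3 \sqrt{3} \frac{1}{-3 + 9} \cdot 9 = 3 \sqrt{3} \cdot \frac{1}{6} \cdot 9 = 3 \sqrt{3} \cdot \frac{3}{2} = \frac{9 \sqrt{3}}{2}$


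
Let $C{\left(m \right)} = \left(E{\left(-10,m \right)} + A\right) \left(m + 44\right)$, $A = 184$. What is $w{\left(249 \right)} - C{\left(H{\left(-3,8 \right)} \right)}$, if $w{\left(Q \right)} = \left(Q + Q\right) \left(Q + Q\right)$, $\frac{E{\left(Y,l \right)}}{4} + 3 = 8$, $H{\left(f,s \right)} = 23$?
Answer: $234336$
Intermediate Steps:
$E{\left(Y,l \right)} = 20$ ($E{\left(Y,l \right)} = -12 + 4 \cdot 8 = -12 + 32 = 20$)
$C{\left(m \right)} = 8976 + 204 m$ ($C{\left(m \right)} = \left(20 + 184\right) \left(m + 44\right) = 204 \left(44 + m\right) = 8976 + 204 m$)
$w{\left(Q \right)} = 4 Q^{2}$ ($w{\left(Q \right)} = 2 Q 2 Q = 4 Q^{2}$)
$w{\left(249 \right)} - C{\left(H{\left(-3,8 \right)} \right)} = 4 \cdot 249^{2} - \left(8976 + 204 \cdot 23\right) = 4 \cdot 62001 - \left(8976 + 4692\right) = 248004 - 13668 = 234336$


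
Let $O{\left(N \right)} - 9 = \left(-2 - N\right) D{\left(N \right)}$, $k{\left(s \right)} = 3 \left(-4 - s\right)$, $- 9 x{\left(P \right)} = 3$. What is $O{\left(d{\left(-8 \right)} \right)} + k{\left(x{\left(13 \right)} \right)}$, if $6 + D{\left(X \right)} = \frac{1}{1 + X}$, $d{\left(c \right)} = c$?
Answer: $- \frac{272}{7} \approx -38.857$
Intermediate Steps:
$D{\left(X \right)} = -6 + \frac{1}{1 + X}$
$x{\left(P \right)} = - \frac{1}{3}$ ($x{\left(P \right)} = \left(- \frac{1}{9}\right) 3 = - \frac{1}{3}$)
$k{\left(s \right)} = -12 - 3 s$
$O{\left(N \right)} = 9 + \frac{\left(-5 - 6 N\right) \left(-2 - N\right)}{1 + N}$ ($O{\left(N \right)} = 9 + \left(-2 - N\right) \frac{-5 - 6 N}{1 + N} = 9 + \frac{\left(-5 - 6 N\right) \left(-2 - N\right)}{1 + N}$)
$O{\left(d{\left(-8 \right)} \right)} + k{\left(x{\left(13 \right)} \right)} = \frac{19 + 6 \left(-8\right)^{2} + 26 \left(-8\right)}{1 - 8} - 11 = \frac{19 + 6 \cdot 64 - 208}{-7} + \left(-12 + 1\right) = - \frac{19 + 384 - 208}{7} - 11 = \left(- \frac{1}{7}\right) 195 - 11 = - \frac{195}{7} - 11 = - \frac{272}{7}$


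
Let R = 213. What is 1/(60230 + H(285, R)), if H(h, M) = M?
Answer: 1/60443 ≈ 1.6545e-5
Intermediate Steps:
1/(60230 + H(285, R)) = 1/(60230 + 213) = 1/60443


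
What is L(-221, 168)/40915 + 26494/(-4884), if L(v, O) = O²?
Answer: -9654653/2039070 ≈ -4.7348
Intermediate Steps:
L(-221, 168)/40915 + 26494/(-4884) = 168²/40915 + 26494/(-4884) = 28224*(1/40915) + 26494*(-1/4884) = 576/835 - 13247/2442 = -9654653/2039070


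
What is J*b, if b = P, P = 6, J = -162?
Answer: -972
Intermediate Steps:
b = 6
J*b = -162*6 = -972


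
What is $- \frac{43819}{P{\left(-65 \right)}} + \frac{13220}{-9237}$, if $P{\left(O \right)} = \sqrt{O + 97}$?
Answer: $- \frac{13220}{9237} - \frac{43819 \sqrt{2}}{8} \approx -7747.6$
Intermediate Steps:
$P{\left(O \right)} = \sqrt{97 + O}$
$- \frac{43819}{P{\left(-65 \right)}} + \frac{13220}{-9237} = - \frac{43819}{\sqrt{97 - 65}} + \frac{13220}{-9237} = - \frac{43819}{\sqrt{32}} + 13220 \left(- \frac{1}{9237}\right) = - \frac{43819}{4 \sqrt{2}} - \frac{13220}{9237} = - 43819 \frac{\sqrt{2}}{8} - \frac{13220}{9237} = - \frac{43819 \sqrt{2}}{8} - \frac{13220}{9237} = - \frac{13220}{9237} - \frac{43819 \sqrt{2}}{8}$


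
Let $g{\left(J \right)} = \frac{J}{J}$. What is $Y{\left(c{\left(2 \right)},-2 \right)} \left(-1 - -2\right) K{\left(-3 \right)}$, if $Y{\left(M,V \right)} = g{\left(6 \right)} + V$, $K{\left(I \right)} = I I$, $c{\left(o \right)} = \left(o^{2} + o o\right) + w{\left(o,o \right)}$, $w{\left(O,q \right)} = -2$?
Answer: $-9$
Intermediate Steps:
$c{\left(o \right)} = -2 + 2 o^{2}$ ($c{\left(o \right)} = \left(o^{2} + o o\right) - 2 = \left(o^{2} + o^{2}\right) - 2 = 2 o^{2} - 2 = -2 + 2 o^{2}$)
$K{\left(I \right)} = I^{2}$
$g{\left(J \right)} = 1$
$Y{\left(M,V \right)} = 1 + V$
$Y{\left(c{\left(2 \right)},-2 \right)} \left(-1 - -2\right) K{\left(-3 \right)} = \left(1 - 2\right) \left(-1 - -2\right) \left(-3\right)^{2} = - (-1 + 2) 9 = \left(-1\right) 1 \cdot 9 = \left(-1\right) 9 = -9$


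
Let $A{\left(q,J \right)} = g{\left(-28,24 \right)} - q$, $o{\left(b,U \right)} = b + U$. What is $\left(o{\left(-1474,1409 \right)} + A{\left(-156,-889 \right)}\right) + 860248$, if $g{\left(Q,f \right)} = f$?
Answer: $860363$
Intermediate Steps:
$o{\left(b,U \right)} = U + b$
$A{\left(q,J \right)} = 24 - q$
$\left(o{\left(-1474,1409 \right)} + A{\left(-156,-889 \right)}\right) + 860248 = \left(\left(1409 - 1474\right) + \left(24 - -156\right)\right) + 860248 = \left(-65 + \left(24 + 156\right)\right) + 860248 = \left(-65 + 180\right) + 860248 = 115 + 860248 = 860363$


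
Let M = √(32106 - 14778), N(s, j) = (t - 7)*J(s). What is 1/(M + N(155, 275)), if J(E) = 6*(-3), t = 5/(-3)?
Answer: 13/584 - 19*√3/1752 ≈ 0.0034766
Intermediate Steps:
t = -5/3 (t = 5*(-⅓) = -5/3 ≈ -1.6667)
J(E) = -18
N(s, j) = 156 (N(s, j) = (-5/3 - 7)*(-18) = -26/3*(-18) = 156)
M = 76*√3 (M = √17328 = 76*√3 ≈ 131.64)
1/(M + N(155, 275)) = 1/(76*√3 + 156) = 1/(156 + 76*√3)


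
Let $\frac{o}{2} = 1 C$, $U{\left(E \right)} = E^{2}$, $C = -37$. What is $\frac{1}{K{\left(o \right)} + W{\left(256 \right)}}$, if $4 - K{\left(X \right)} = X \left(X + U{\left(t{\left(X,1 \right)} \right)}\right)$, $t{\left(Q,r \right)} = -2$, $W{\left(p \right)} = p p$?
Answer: $\frac{1}{60360} \approx 1.6567 \cdot 10^{-5}$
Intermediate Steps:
$W{\left(p \right)} = p^{2}$
$o = -74$ ($o = 2 \cdot 1 \left(-37\right) = 2 \left(-37\right) = -74$)
$K{\left(X \right)} = 4 - X \left(4 + X\right)$ ($K{\left(X \right)} = 4 - X \left(X + \left(-2\right)^{2}\right) = 4 - X \left(X + 4\right) = 4 - X \left(4 + X\right)$)
$\frac{1}{K{\left(o \right)} + W{\left(256 \right)}} = \frac{1}{\left(4 - \left(-74\right)^{2} - -296\right) + 256^{2}} = \frac{1}{\left(4 - 5476 + 296\right) + 65536} = \frac{1}{-5176 + 65536} = \frac{1}{60360}$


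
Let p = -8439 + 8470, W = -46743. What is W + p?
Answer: -46712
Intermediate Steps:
p = 31
W + p = -46743 + 31 = -46712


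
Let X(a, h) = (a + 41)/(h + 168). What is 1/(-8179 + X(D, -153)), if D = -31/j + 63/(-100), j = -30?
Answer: -4500/36793079 ≈ -0.00012231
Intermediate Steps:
D = 121/300 (D = -31/(-30) + 63/(-100) = -31*(-1/30) + 63*(-1/100) = 31/30 - 63/100 = 121/300 ≈ 0.40333)
X(a, h) = (41 + a)/(168 + h)
1/(-8179 + X(D, -153)) = 1/(-8179 + (41 + 121/300)/(168 - 153)) = 1/(-8179 + (12421/300)/15) = 1/(-8179 + (1/15)*(12421/300)) = 1/(-8179 + 12421/4500) = 1/(-36793079/4500) = -4500/36793079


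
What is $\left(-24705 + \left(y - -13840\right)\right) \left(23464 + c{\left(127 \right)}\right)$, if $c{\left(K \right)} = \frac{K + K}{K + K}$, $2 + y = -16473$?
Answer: $-641533100$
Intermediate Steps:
$y = -16475$ ($y = -2 - 16473 = -16475$)
$c{\left(K \right)} = 1$ ($c{\left(K \right)} = \frac{2 K}{2 K} = 2 K \frac{1}{2 K} = 1$)
$\left(-24705 + \left(y - -13840\right)\right) \left(23464 + c{\left(127 \right)}\right) = \left(-24705 - 2635\right) \left(23464 + 1\right) = \left(-24705 + \left(-16475 + 13840\right)\right) 23465 = \left(-24705 - 2635\right) 23465 = \left(-27340\right) 23465 = -641533100$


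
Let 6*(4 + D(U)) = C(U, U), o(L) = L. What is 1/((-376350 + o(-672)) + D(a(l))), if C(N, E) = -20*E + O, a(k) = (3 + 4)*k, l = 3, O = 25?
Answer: -6/2262551 ≈ -2.6519e-6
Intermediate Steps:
a(k) = 7*k
C(N, E) = 25 - 20*E (C(N, E) = -20*E + 25 = 25 - 20*E)
D(U) = ⅙ - 10*U/3 (D(U) = -4 + (25 - 20*U)/6 = -4 + (25/6 - 10*U/3) = ⅙ - 10*U/3)
1/((-376350 + o(-672)) + D(a(l))) = 1/((-376350 - 672) + (⅙ - 70*3/3)) = 1/(-377022 + (⅙ - 10/3*21)) = 1/(-377022 + (⅙ - 70)) = 1/(-377022 - 419/6) = 1/(-2262551/6) = -6/2262551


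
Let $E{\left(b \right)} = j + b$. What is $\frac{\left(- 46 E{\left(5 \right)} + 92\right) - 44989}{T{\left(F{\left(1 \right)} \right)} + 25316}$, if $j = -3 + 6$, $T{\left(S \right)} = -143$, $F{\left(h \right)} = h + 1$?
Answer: $- \frac{45265}{25173} \approx -1.7982$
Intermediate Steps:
$F{\left(h \right)} = 1 + h$
$j = 3$
$E{\left(b \right)} = 3 + b$
$\frac{\left(- 46 E{\left(5 \right)} + 92\right) - 44989}{T{\left(F{\left(1 \right)} \right)} + 25316} = \frac{\left(- 46 \left(3 + 5\right) + 92\right) - 44989}{-143 + 25316} = \frac{\left(\left(-46\right) 8 + 92\right) - 44989}{25173} = \left(\left(-368 + 92\right) - 44989\right) \frac{1}{25173} = \left(-276 - 44989\right) \frac{1}{25173} = \left(-45265\right) \frac{1}{25173} = - \frac{45265}{25173}$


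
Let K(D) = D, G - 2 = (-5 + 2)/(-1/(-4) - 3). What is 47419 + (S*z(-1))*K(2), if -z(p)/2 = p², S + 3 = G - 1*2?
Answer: 521693/11 ≈ 47427.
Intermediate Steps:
G = 34/11 (G = 2 + (-5 + 2)/(-1/(-4) - 3) = 2 - 3/(-1*(-¼) - 3) = 2 - 3/(¼ - 3) = 2 - 3/(-11/4) = 2 - 3*(-4/11) = 2 + 12/11 = 34/11 ≈ 3.0909)
S = -21/11 (S = -3 + (34/11 - 1*2) = -3 + (34/11 - 2) = -3 + 12/11 = -21/11 ≈ -1.9091)
z(p) = -2*p²
47419 + (S*z(-1))*K(2) = 47419 - (-42)*(-1)²/11*2 = 47419 - (-42)/11*2 = 47419 - 21/11*(-2)*2 = 47419 + (42/11)*2 = 47419 + 84/11 = 521693/11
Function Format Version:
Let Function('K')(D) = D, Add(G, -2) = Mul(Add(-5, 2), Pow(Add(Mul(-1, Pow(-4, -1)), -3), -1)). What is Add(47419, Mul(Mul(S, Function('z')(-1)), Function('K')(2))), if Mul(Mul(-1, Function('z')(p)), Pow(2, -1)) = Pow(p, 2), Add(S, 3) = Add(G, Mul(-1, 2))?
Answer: Rational(521693, 11) ≈ 47427.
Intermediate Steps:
G = Rational(34, 11) (G = Add(2, Mul(Add(-5, 2), Pow(Add(Mul(-1, Pow(-4, -1)), -3), -1))) = Add(2, Mul(-3, Pow(Add(Mul(-1, Rational(-1, 4)), -3), -1))) = Add(2, Mul(-3, Pow(Add(Rational(1, 4), -3), -1))) = Add(2, Mul(-3, Pow(Rational(-11, 4), -1))) = Add(2, Mul(-3, Rational(-4, 11))) = Add(2, Rational(12, 11)) = Rational(34, 11) ≈ 3.0909)
S = Rational(-21, 11) (S = Add(-3, Add(Rational(34, 11), Mul(-1, 2))) = Add(-3, Add(Rational(34, 11), -2)) = Add(-3, Rational(12, 11)) = Rational(-21, 11) ≈ -1.9091)
Function('z')(p) = Mul(-2, Pow(p, 2))
Add(47419, Mul(Mul(S, Function('z')(-1)), Function('K')(2))) = Add(47419, Mul(Mul(Rational(-21, 11), Mul(-2, Pow(-1, 2))), 2)) = Add(47419, Mul(Mul(Rational(-21, 11), Mul(-2, 1)), 2)) = Add(47419, Mul(Mul(Rational(-21, 11), -2), 2)) = Add(47419, Mul(Rational(42, 11), 2)) = Add(47419, Rational(84, 11)) = Rational(521693, 11)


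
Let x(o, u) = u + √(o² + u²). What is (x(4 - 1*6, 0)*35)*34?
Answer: 2380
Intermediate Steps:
(x(4 - 1*6, 0)*35)*34 = ((0 + √((4 - 1*6)² + 0²))*35)*34 = ((0 + √((4 - 6)² + 0))*35)*34 = ((0 + √((-2)² + 0))*35)*34 = ((0 + √(4 + 0))*35)*34 = ((0 + √4)*35)*34 = ((0 + 2)*35)*34 = (2*35)*34 = 70*34 = 2380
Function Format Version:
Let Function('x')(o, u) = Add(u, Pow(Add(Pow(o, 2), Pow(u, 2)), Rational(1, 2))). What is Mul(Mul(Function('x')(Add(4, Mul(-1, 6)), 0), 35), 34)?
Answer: 2380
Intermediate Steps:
Mul(Mul(Function('x')(Add(4, Mul(-1, 6)), 0), 35), 34) = Mul(Mul(Add(0, Pow(Add(Pow(Add(4, Mul(-1, 6)), 2), Pow(0, 2)), Rational(1, 2))), 35), 34) = Mul(Mul(Add(0, Pow(Add(Pow(Add(4, -6), 2), 0), Rational(1, 2))), 35), 34) = Mul(Mul(Add(0, Pow(Add(Pow(-2, 2), 0), Rational(1, 2))), 35), 34) = Mul(Mul(Add(0, Pow(Add(4, 0), Rational(1, 2))), 35), 34) = Mul(Mul(Add(0, Pow(4, Rational(1, 2))), 35), 34) = Mul(Mul(Add(0, 2), 35), 34) = Mul(Mul(2, 35), 34) = Mul(70, 34) = 2380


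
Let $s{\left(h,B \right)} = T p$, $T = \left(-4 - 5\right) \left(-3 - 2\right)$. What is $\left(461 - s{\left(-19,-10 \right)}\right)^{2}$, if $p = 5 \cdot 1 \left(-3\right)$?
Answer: $1290496$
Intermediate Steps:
$T = 45$ ($T = \left(-9\right) \left(-5\right) = 45$)
$p = -15$ ($p = 5 \left(-3\right) = -15$)
$s{\left(h,B \right)} = -675$ ($s{\left(h,B \right)} = 45 \left(-15\right) = -675$)
$\left(461 - s{\left(-19,-10 \right)}\right)^{2} = \left(461 - -675\right)^{2} = \left(461 + 675\right)^{2} = 1136^{2} = 1290496$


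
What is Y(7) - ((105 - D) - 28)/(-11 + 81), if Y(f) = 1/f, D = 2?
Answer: -13/14 ≈ -0.92857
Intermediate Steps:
Y(7) - ((105 - D) - 28)/(-11 + 81) = 1/7 - ((105 - 1*2) - 28)/(-11 + 81) = ⅐ - ((105 - 2) - 28)/70 = ⅐ - (103 - 28)/70 = ⅐ - 75/70 = ⅐ - 1*15/14 = ⅐ - 15/14 = -13/14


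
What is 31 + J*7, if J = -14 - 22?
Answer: -221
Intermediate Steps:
J = -36
31 + J*7 = 31 - 36*7 = 31 - 252 = -221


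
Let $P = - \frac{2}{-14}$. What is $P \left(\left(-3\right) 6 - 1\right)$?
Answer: $- \frac{19}{7} \approx -2.7143$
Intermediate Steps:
$P = \frac{1}{7}$ ($P = \left(-2\right) \left(- \frac{1}{14}\right) = \frac{1}{7} \approx 0.14286$)
$P \left(\left(-3\right) 6 - 1\right) = \frac{\left(-3\right) 6 - 1}{7} = \frac{-18 - 1}{7} = \frac{1}{7} \left(-19\right) = - \frac{19}{7}$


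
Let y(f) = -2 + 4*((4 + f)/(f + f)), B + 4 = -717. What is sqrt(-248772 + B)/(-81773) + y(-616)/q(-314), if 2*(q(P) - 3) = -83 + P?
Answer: 2/30107 - I*sqrt(249493)/81773 ≈ 6.643e-5 - 0.0061083*I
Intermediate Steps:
B = -721 (B = -4 - 717 = -721)
q(P) = -77/2 + P/2 (q(P) = 3 + (-83 + P)/2 = 3 + (-83/2 + P/2) = -77/2 + P/2)
y(f) = -2 + 2*(4 + f)/f (y(f) = -2 + 4*((4 + f)/((2*f))) = -2 + 4*((4 + f)*(1/(2*f))) = -2 + 4*((4 + f)/(2*f)) = -2 + 2*(4 + f)/f)
sqrt(-248772 + B)/(-81773) + y(-616)/q(-314) = sqrt(-248772 - 721)/(-81773) + (8/(-616))/(-77/2 + (1/2)*(-314)) = sqrt(-249493)*(-1/81773) + (8*(-1/616))/(-77/2 - 157) = (I*sqrt(249493))*(-1/81773) - 1/(77*(-391/2)) = -I*sqrt(249493)/81773 - 1/77*(-2/391) = -I*sqrt(249493)/81773 + 2/30107 = 2/30107 - I*sqrt(249493)/81773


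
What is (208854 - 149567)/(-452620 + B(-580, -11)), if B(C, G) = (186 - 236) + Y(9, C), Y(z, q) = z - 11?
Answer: -59287/452672 ≈ -0.13097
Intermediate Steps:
Y(z, q) = -11 + z
B(C, G) = -52 (B(C, G) = (186 - 236) + (-11 + 9) = -50 - 2 = -52)
(208854 - 149567)/(-452620 + B(-580, -11)) = (208854 - 149567)/(-452620 - 52) = 59287/(-452672) = 59287*(-1/452672) = -59287/452672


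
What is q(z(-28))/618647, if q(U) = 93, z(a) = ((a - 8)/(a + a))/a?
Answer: 93/618647 ≈ 0.00015033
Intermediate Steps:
z(a) = (-8 + a)/(2*a²) (z(a) = ((-8 + a)/((2*a)))/a = ((-8 + a)*(1/(2*a)))/a = ((-8 + a)/(2*a))/a = (-8 + a)/(2*a²))
q(z(-28))/618647 = 93/618647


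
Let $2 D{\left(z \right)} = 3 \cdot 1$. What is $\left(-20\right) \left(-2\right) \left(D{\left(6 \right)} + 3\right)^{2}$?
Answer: $810$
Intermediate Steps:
$D{\left(z \right)} = \frac{3}{2}$ ($D{\left(z \right)} = \frac{3 \cdot 1}{2} = \frac{1}{2} \cdot 3 = \frac{3}{2}$)
$\left(-20\right) \left(-2\right) \left(D{\left(6 \right)} + 3\right)^{2} = \left(-20\right) \left(-2\right) \left(\frac{3}{2} + 3\right)^{2} = 40 \left(\frac{9}{2}\right)^{2} = 40 \cdot \frac{81}{4} = 810$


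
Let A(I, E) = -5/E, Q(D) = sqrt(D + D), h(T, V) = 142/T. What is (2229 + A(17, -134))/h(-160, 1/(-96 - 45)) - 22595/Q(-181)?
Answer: -11947640/4757 + 22595*I*sqrt(362)/362 ≈ -2511.6 + 1187.6*I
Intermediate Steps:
Q(D) = sqrt(2)*sqrt(D) (Q(D) = sqrt(2*D) = sqrt(2)*sqrt(D))
(2229 + A(17, -134))/h(-160, 1/(-96 - 45)) - 22595/Q(-181) = (2229 - 5/(-134))/((142/(-160))) - 22595*(-I*sqrt(362)/362) = (2229 - 5*(-1/134))/((142*(-1/160))) - 22595*(-I*sqrt(362)/362) = (2229 + 5/134)/(-71/80) - 22595*(-I*sqrt(362)/362) = (298691/134)*(-80/71) - (-22595)*I*sqrt(362)/362 = -11947640/4757 + 22595*I*sqrt(362)/362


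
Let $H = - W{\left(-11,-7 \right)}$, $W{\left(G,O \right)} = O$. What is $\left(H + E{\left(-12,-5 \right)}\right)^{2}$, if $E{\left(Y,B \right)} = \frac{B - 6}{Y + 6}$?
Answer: $\frac{2809}{36} \approx 78.028$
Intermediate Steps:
$E{\left(Y,B \right)} = \frac{-6 + B}{6 + Y}$
$H = 7$ ($H = \left(-1\right) \left(-7\right) = 7$)
$\left(H + E{\left(-12,-5 \right)}\right)^{2} = \left(7 + \frac{-6 - 5}{6 - 12}\right)^{2} = \left(7 + \frac{1}{-6} \left(-11\right)\right)^{2} = \left(7 - - \frac{11}{6}\right)^{2} = \left(7 + \frac{11}{6}\right)^{2} = \left(\frac{53}{6}\right)^{2} = \frac{2809}{36}$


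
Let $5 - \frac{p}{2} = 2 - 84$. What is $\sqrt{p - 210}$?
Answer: $6 i \approx 6.0 i$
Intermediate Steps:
$p = 174$ ($p = 10 - 2 \left(2 - 84\right) = 10 - -164 = 10 + 164 = 174$)
$\sqrt{p - 210} = \sqrt{174 - 210} = \sqrt{-36} = 6 i$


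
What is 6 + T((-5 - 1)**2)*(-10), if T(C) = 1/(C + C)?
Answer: 211/36 ≈ 5.8611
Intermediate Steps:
T(C) = 1/(2*C)
6 + T((-5 - 1)**2)*(-10) = 6 + (1/(2*((-5 - 1)**2)))*(-10) = 6 + (1/(2*((-6)**2)))*(-10) = 6 + ((1/2)/36)*(-10) = 6 + ((1/2)*(1/36))*(-10) = 6 + (1/72)*(-10) = 6 - 5/36 = 211/36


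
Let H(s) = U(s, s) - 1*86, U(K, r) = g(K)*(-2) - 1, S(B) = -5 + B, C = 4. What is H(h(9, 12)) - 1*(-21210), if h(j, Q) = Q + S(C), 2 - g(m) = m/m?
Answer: 21121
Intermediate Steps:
g(m) = 1 (g(m) = 2 - m/m = 2 - 1*1 = 2 - 1 = 1)
h(j, Q) = -1 + Q (h(j, Q) = Q + (-5 + 4) = Q - 1 = -1 + Q)
U(K, r) = -3 (U(K, r) = 1*(-2) - 1 = -2 - 1 = -3)
H(s) = -89 (H(s) = -3 - 1*86 = -3 - 86 = -89)
H(h(9, 12)) - 1*(-21210) = -89 - 1*(-21210) = -89 + 21210 = 21121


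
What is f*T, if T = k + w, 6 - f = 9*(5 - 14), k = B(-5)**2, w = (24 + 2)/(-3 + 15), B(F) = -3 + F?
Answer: 11513/2 ≈ 5756.5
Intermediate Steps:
w = 13/6 (w = 26/12 = 26*(1/12) = 13/6 ≈ 2.1667)
k = 64 (k = (-3 - 5)**2 = (-8)**2 = 64)
f = 87 (f = 6 - 9*(5 - 14) = 6 - 9*(-9) = 6 - 1*(-81) = 6 + 81 = 87)
T = 397/6 (T = 64 + 13/6 = 397/6 ≈ 66.167)
f*T = 87*(397/6) = 11513/2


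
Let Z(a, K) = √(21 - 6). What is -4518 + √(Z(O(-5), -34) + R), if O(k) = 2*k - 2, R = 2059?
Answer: -4518 + √(2059 + √15) ≈ -4472.6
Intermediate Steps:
O(k) = -2 + 2*k
Z(a, K) = √15
-4518 + √(Z(O(-5), -34) + R) = -4518 + √(√15 + 2059) = -4518 + √(2059 + √15)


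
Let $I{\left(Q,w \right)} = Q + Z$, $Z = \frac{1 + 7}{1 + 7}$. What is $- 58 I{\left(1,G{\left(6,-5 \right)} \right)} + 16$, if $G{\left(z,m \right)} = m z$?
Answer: $-100$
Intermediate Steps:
$Z = 1$ ($Z = \frac{8}{8} = 8 \cdot \frac{1}{8} = 1$)
$I{\left(Q,w \right)} = 1 + Q$ ($I{\left(Q,w \right)} = Q + 1 = 1 + Q$)
$- 58 I{\left(1,G{\left(6,-5 \right)} \right)} + 16 = - 58 \left(1 + 1\right) + 16 = \left(-58\right) 2 + 16 = -116 + 16 = -100$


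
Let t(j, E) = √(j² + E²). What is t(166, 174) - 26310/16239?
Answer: -8770/5413 + 2*√14458 ≈ 238.86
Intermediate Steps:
t(j, E) = √(E² + j²)
t(166, 174) - 26310/16239 = √(174² + 166²) - 26310/16239 = √(30276 + 27556) - 26310/16239 = √57832 - 1*8770/5413 = 2*√14458 - 8770/5413 = -8770/5413 + 2*√14458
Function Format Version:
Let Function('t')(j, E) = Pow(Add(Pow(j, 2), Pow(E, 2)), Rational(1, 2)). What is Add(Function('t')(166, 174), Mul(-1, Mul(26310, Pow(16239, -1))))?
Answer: Add(Rational(-8770, 5413), Mul(2, Pow(14458, Rational(1, 2)))) ≈ 238.86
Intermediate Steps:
Function('t')(j, E) = Pow(Add(Pow(E, 2), Pow(j, 2)), Rational(1, 2))
Add(Function('t')(166, 174), Mul(-1, Mul(26310, Pow(16239, -1)))) = Add(Pow(Add(Pow(174, 2), Pow(166, 2)), Rational(1, 2)), Mul(-1, Mul(26310, Pow(16239, -1)))) = Add(Pow(Add(30276, 27556), Rational(1, 2)), Mul(-1, Mul(26310, Rational(1, 16239)))) = Add(Pow(57832, Rational(1, 2)), Mul(-1, Rational(8770, 5413))) = Add(Mul(2, Pow(14458, Rational(1, 2))), Rational(-8770, 5413)) = Add(Rational(-8770, 5413), Mul(2, Pow(14458, Rational(1, 2))))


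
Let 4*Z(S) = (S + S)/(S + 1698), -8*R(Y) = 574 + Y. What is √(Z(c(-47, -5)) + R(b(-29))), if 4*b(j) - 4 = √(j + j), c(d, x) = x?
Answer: √(-13185016280 - 5732498*I*√58)/13544 ≈ 0.014036 - 8.478*I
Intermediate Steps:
b(j) = 1 + √2*√j/4 (b(j) = 1 + √(j + j)/4 = 1 + √(2*j)/4 = 1 + (√2*√j)/4 = 1 + √2*√j/4)
R(Y) = -287/4 - Y/8 (R(Y) = -(574 + Y)/8 = -287/4 - Y/8)
Z(S) = S/(2*(1698 + S)) (Z(S) = ((S + S)/(S + 1698))/4 = ((2*S)/(1698 + S))/4 = (2*S/(1698 + S))/4 = S/(2*(1698 + S)))
√(Z(c(-47, -5)) + R(b(-29))) = √((½)*(-5)/(1698 - 5) + (-287/4 - (1 + √2*√(-29)/4)/8)) = √((½)*(-5)/1693 + (-287/4 - (1 + √2*(I*√29)/4)/8)) = √((½)*(-5)*(1/1693) + (-287/4 - (1 + I*√58/4)/8)) = √(-5/3386 + (-287/4 + (-⅛ - I*√58/32))) = √(-5/3386 + (-575/8 - I*√58/32)) = √(-973495/13544 - I*√58/32)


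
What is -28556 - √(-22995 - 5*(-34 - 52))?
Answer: -28556 - I*√22565 ≈ -28556.0 - 150.22*I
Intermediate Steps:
-28556 - √(-22995 - 5*(-34 - 52)) = -28556 - √(-22995 - 5*(-86)) = -28556 - √(-22995 + 430) = -28556 - √(-22565) = -28556 - I*√22565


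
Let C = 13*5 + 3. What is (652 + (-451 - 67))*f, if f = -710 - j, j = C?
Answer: -104252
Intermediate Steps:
C = 68 (C = 65 + 3 = 68)
j = 68
f = -778 (f = -710 - 1*68 = -710 - 68 = -778)
(652 + (-451 - 67))*f = (652 + (-451 - 67))*(-778) = (652 - 518)*(-778) = 134*(-778) = -104252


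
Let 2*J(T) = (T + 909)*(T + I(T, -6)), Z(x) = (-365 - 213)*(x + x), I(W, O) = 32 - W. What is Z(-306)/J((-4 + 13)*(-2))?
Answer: 4913/198 ≈ 24.813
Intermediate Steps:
Z(x) = -1156*x
J(T) = 14544 + 16*T (J(T) = ((T + 909)*(T + (32 - T)))/2 = ((909 + T)*32)/2 = (29088 + 32*T)/2 = 14544 + 16*T)
Z(-306)/J((-4 + 13)*(-2)) = (-1156*(-306))/(14544 + 16*((-4 + 13)*(-2))) = 353736/(14544 + 16*(9*(-2))) = 353736/(14544 + 16*(-18)) = 353736/(14544 - 288) = 353736/14256 = 353736*(1/14256) = 4913/198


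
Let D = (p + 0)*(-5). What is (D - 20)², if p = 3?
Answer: 1225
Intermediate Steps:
D = -15 (D = (3 + 0)*(-5) = 3*(-5) = -15)
(D - 20)² = (-15 - 20)² = (-35)² = 1225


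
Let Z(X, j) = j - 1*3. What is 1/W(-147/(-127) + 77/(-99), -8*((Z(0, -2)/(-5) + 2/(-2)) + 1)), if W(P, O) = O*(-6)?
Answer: 1/48 ≈ 0.020833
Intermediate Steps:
Z(X, j) = -3 + j (Z(X, j) = j - 3 = -3 + j)
W(P, O) = -6*O
1/W(-147/(-127) + 77/(-99), -8*((Z(0, -2)/(-5) + 2/(-2)) + 1)) = 1/(-(-48)*(((-3 - 2)/(-5) + 2/(-2)) + 1)) = 1/(-(-48)*((-5*(-⅕) + 2*(-½)) + 1)) = 1/(-(-48)*((1 - 1) + 1)) = 1/(-(-48)*(0 + 1)) = 1/(-(-48)) = 1/(-6*(-8)) = 1/48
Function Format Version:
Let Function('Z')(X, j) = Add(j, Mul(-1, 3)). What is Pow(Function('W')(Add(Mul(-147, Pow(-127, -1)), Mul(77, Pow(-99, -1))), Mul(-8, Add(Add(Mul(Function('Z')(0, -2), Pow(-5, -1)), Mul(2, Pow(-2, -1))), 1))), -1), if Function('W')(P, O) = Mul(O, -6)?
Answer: Rational(1, 48) ≈ 0.020833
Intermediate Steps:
Function('Z')(X, j) = Add(-3, j) (Function('Z')(X, j) = Add(j, -3) = Add(-3, j))
Function('W')(P, O) = Mul(-6, O)
Pow(Function('W')(Add(Mul(-147, Pow(-127, -1)), Mul(77, Pow(-99, -1))), Mul(-8, Add(Add(Mul(Function('Z')(0, -2), Pow(-5, -1)), Mul(2, Pow(-2, -1))), 1))), -1) = Pow(Mul(-6, Mul(-8, Add(Add(Mul(Add(-3, -2), Pow(-5, -1)), Mul(2, Pow(-2, -1))), 1))), -1) = Pow(Mul(-6, Mul(-8, Add(Add(Mul(-5, Rational(-1, 5)), Mul(2, Rational(-1, 2))), 1))), -1) = Pow(Mul(-6, Mul(-8, Add(Add(1, -1), 1))), -1) = Pow(Mul(-6, Mul(-8, Add(0, 1))), -1) = Pow(Mul(-6, Mul(-8, 1)), -1) = Pow(Mul(-6, -8), -1) = Pow(48, -1) = Rational(1, 48)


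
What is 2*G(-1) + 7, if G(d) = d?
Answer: 5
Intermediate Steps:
2*G(-1) + 7 = 2*(-1) + 7 = -2 + 7 = 5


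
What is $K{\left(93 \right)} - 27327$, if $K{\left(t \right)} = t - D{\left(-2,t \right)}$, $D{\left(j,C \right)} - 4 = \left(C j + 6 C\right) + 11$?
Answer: $-27621$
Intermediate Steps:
$D{\left(j,C \right)} = 15 + 6 C + C j$ ($D{\left(j,C \right)} = 4 + \left(\left(C j + 6 C\right) + 11\right) = 4 + \left(\left(6 C + C j\right) + 11\right) = 4 + \left(11 + 6 C + C j\right) = 15 + 6 C + C j$)
$K{\left(t \right)} = -15 - 3 t$ ($K{\left(t \right)} = t - \left(15 + 6 t + t \left(-2\right)\right) = t - \left(15 + 6 t - 2 t\right) = t - \left(15 + 4 t\right) = -15 - 3 t$)
$K{\left(93 \right)} - 27327 = \left(-15 - 279\right) - 27327 = -294 - 27327 = -27621$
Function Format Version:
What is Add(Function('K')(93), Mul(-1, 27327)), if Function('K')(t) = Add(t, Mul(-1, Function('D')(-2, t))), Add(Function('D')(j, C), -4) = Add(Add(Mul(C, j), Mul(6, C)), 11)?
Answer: -27621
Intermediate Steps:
Function('D')(j, C) = Add(15, Mul(6, C), Mul(C, j)) (Function('D')(j, C) = Add(4, Add(Add(Mul(C, j), Mul(6, C)), 11)) = Add(4, Add(Add(Mul(6, C), Mul(C, j)), 11)) = Add(4, Add(11, Mul(6, C), Mul(C, j))) = Add(15, Mul(6, C), Mul(C, j)))
Function('K')(t) = Add(-15, Mul(-3, t)) (Function('K')(t) = Add(t, Mul(-1, Add(15, Mul(6, t), Mul(t, -2)))) = Add(t, Mul(-1, Add(15, Mul(6, t), Mul(-2, t)))) = Add(t, Mul(-1, Add(15, Mul(4, t)))) = Add(t, Add(-15, Mul(-4, t))) = Add(-15, Mul(-3, t)))
Add(Function('K')(93), Mul(-1, 27327)) = Add(Add(-15, Mul(-3, 93)), Mul(-1, 27327)) = Add(Add(-15, -279), -27327) = Add(-294, -27327) = -27621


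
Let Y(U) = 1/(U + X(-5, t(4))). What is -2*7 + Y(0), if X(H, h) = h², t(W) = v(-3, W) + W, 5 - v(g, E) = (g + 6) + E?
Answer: -55/4 ≈ -13.750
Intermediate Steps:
v(g, E) = -1 - E - g (v(g, E) = 5 - ((g + 6) + E) = 5 - ((6 + g) + E) = 5 - (6 + E + g) = 5 + (-6 - E - g) = -1 - E - g)
t(W) = 2 (t(W) = (-1 - W - 1*(-3)) + W = (-1 - W + 3) + W = (2 - W) + W = 2)
Y(U) = 1/(4 + U) (Y(U) = 1/(U + 2²) = 1/(U + 4) = 1/(4 + U))
-2*7 + Y(0) = -2*7 + 1/(4 + 0) = -14 + 1/4 = -14 + ¼ = -55/4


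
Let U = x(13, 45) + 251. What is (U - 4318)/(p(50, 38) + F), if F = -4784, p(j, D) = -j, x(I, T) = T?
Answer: 2011/2417 ≈ 0.83202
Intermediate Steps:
U = 296 (U = 45 + 251 = 296)
(U - 4318)/(p(50, 38) + F) = (296 - 4318)/(-1*50 - 4784) = -4022/(-50 - 4784) = -4022/(-4834) = -4022*(-1/4834) = 2011/2417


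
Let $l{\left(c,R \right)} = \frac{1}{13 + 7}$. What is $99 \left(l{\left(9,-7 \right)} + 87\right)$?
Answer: $\frac{172359}{20} \approx 8618.0$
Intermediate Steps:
$l{\left(c,R \right)} = \frac{1}{20}$
$99 \left(l{\left(9,-7 \right)} + 87\right) = 99 \left(\frac{1}{20} + 87\right) = 99 \cdot \frac{1741}{20} = \frac{172359}{20}$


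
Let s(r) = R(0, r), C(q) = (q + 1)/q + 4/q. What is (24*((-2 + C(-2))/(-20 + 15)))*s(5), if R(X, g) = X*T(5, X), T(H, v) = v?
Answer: 0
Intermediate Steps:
C(q) = 4/q + (1 + q)/q (C(q) = (1 + q)/q + 4/q = 4/q + (1 + q)/q)
R(X, g) = X² (R(X, g) = X*X = X²)
s(r) = 0 (s(r) = 0² = 0)
(24*((-2 + C(-2))/(-20 + 15)))*s(5) = (24*((-2 + (5 - 2)/(-2))/(-20 + 15)))*0 = (24*((-2 - ½*3)/(-5)))*0 = (24*((-2 - 3/2)*(-⅕)))*0 = (24*(-7/2*(-⅕)))*0 = (24*(7/10))*0 = (84/5)*0 = 0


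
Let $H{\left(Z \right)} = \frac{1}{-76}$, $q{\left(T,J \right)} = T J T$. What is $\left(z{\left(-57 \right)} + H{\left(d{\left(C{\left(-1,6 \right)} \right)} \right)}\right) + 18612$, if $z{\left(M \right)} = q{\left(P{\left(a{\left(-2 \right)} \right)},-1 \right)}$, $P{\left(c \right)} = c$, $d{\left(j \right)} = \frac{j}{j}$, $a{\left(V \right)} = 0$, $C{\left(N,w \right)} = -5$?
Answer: $\frac{1414511}{76} \approx 18612.0$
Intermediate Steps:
$d{\left(j \right)} = 1$
$q{\left(T,J \right)} = J T^{2}$ ($q{\left(T,J \right)} = J T T = J T^{2}$)
$z{\left(M \right)} = 0$ ($z{\left(M \right)} = - 0^{2} = \left(-1\right) 0 = 0$)
$H{\left(Z \right)} = - \frac{1}{76}$
$\left(z{\left(-57 \right)} + H{\left(d{\left(C{\left(-1,6 \right)} \right)} \right)}\right) + 18612 = \left(0 - \frac{1}{76}\right) + 18612 = - \frac{1}{76} + 18612 = \frac{1414511}{76}$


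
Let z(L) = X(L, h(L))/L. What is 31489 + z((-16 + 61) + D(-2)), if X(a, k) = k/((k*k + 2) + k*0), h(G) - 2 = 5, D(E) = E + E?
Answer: 65843506/2091 ≈ 31489.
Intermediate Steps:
D(E) = 2*E
h(G) = 7 (h(G) = 2 + 5 = 7)
X(a, k) = k/(2 + k²) (X(a, k) = k/((k² + 2) + 0) = k/((2 + k²) + 0) = k/(2 + k²))
z(L) = 7/(51*L) (z(L) = (7/(2 + 7²))/L = (7/(2 + 49))/L = (7/51)/L = (7*(1/51))/L = 7/(51*L))
31489 + z((-16 + 61) + D(-2)) = 31489 + 7/(51*((-16 + 61) + 2*(-2))) = 31489 + 7/(51*(45 - 4)) = 31489 + (7/51)/41 = 31489 + (7/51)*(1/41) = 31489 + 7/2091 = 65843506/2091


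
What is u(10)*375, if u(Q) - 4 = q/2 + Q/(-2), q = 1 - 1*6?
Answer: -2625/2 ≈ -1312.5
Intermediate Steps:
q = -5 (q = 1 - 6 = -5)
u(Q) = 3/2 - Q/2 (u(Q) = 4 + (-5/2 + Q/(-2)) = 4 + (-5*½ + Q*(-½)) = 4 + (-5/2 - Q/2) = 3/2 - Q/2)
u(10)*375 = (3/2 - ½*10)*375 = (3/2 - 5)*375 = -7/2*375 = -2625/2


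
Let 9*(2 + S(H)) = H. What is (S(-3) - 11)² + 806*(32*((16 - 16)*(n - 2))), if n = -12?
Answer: 1600/9 ≈ 177.78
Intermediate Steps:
S(H) = -2 + H/9
(S(-3) - 11)² + 806*(32*((16 - 16)*(n - 2))) = ((-2 + (⅑)*(-3)) - 11)² + 806*(32*((16 - 16)*(-12 - 2))) = ((-2 - ⅓) - 11)² + 806*(32*(0*(-14))) = (-7/3 - 11)² + 806*(32*0) = (-40/3)² + 806*0 = 1600/9 + 0 = 1600/9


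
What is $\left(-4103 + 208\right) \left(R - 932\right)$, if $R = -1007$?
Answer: $7552405$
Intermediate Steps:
$\left(-4103 + 208\right) \left(R - 932\right) = \left(-4103 + 208\right) \left(-1007 - 932\right) = \left(-3895\right) \left(-1939\right) = 7552405$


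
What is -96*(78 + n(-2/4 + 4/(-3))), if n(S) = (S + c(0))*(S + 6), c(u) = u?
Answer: -20264/3 ≈ -6754.7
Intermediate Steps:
n(S) = S*(6 + S) (n(S) = (S + 0)*(S + 6) = S*(6 + S))
-96*(78 + n(-2/4 + 4/(-3))) = -96*(78 + (-2/4 + 4/(-3))*(6 + (-2/4 + 4/(-3)))) = -96*(78 + (-2*¼ + 4*(-⅓))*(6 + (-2*¼ + 4*(-⅓)))) = -96*(78 + (-½ - 4/3)*(6 + (-½ - 4/3))) = -96*(78 - 11*(6 - 11/6)/6) = -96*(78 - 11/6*25/6) = -96*(78 - 275/36) = -96*2533/36 = -20264/3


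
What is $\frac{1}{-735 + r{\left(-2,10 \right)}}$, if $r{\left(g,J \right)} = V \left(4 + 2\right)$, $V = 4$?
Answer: $- \frac{1}{711} \approx -0.0014065$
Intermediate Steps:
$r{\left(g,J \right)} = 24$ ($r{\left(g,J \right)} = 4 \left(4 + 2\right) = 4 \cdot 6 = 24$)
$\frac{1}{-735 + r{\left(-2,10 \right)}} = \frac{1}{-735 + 24} = \frac{1}{-711} = - \frac{1}{711}$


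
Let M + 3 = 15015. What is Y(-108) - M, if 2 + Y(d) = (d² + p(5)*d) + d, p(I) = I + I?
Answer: -4538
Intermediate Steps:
M = 15012 (M = -3 + 15015 = 15012)
p(I) = 2*I
Y(d) = -2 + d² + 11*d (Y(d) = -2 + ((d² + (2*5)*d) + d) = -2 + ((d² + 10*d) + d) = -2 + (d² + 11*d) = -2 + d² + 11*d)
Y(-108) - M = (-2 + (-108)² + 11*(-108)) - 1*15012 = (-2 + 11664 - 1188) - 15012 = 10474 - 15012 = -4538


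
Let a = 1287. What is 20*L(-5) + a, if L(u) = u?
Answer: 1187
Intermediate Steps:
20*L(-5) + a = 20*(-5) + 1287 = -100 + 1287 = 1187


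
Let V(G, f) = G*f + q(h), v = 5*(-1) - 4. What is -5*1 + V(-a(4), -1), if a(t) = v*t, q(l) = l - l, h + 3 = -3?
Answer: -41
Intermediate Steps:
h = -6 (h = -3 - 3 = -6)
q(l) = 0
v = -9 (v = -5 - 4 = -9)
a(t) = -9*t
V(G, f) = G*f (V(G, f) = G*f + 0 = G*f)
-5*1 + V(-a(4), -1) = -5*1 - (-9)*4*(-1) = -5 - 1*(-36)*(-1) = -5 + 36*(-1) = -5 - 36 = -41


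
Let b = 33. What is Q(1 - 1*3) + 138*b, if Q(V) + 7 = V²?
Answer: 4551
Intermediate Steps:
Q(V) = -7 + V²
Q(1 - 1*3) + 138*b = (-7 + (1 - 1*3)²) + 138*33 = (-7 + (1 - 3)²) + 4554 = (-7 + (-2)²) + 4554 = (-7 + 4) + 4554 = -3 + 4554 = 4551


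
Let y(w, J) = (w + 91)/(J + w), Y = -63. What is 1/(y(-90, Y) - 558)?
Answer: -153/85375 ≈ -0.0017921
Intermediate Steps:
y(w, J) = (91 + w)/(J + w)
1/(y(-90, Y) - 558) = 1/((91 - 90)/(-63 - 90) - 558) = 1/(1/(-153) - 558) = 1/(-1/153*1 - 558) = 1/(-1/153 - 558) = 1/(-85375/153) = -153/85375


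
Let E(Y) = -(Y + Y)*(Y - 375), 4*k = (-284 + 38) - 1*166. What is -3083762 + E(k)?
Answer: -3182230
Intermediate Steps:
k = -103 (k = ((-284 + 38) - 1*166)/4 = (-246 - 166)/4 = (1/4)*(-412) = -103)
E(Y) = -2*Y*(-375 + Y)
-3083762 + E(k) = -3083762 + 2*(-103)*(375 - 1*(-103)) = -3083762 + 2*(-103)*(375 + 103) = -3083762 + 2*(-103)*478 = -3083762 - 98468 = -3182230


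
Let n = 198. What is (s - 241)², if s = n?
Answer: 1849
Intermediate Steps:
s = 198
(s - 241)² = (198 - 241)² = (-43)² = 1849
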